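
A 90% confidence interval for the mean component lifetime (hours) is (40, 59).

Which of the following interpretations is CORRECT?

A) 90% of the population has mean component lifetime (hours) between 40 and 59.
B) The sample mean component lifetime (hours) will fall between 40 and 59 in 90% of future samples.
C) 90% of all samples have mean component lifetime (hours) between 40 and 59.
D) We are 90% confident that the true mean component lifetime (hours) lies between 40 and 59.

A confidence interval represents our confidence in the procedure, not a probability statement about the parameter.

Key concept: If we repeated this sampling process many times and computed a 90% CI each time, about 90% of those intervals would contain the true population parameter.

For this specific interval (40, 59):
- Midpoint (point estimate): 49.5
- Margin of error: 9.5

The correct interpretation is the one stating confidence that the true parameter lies in the interval — option D.

D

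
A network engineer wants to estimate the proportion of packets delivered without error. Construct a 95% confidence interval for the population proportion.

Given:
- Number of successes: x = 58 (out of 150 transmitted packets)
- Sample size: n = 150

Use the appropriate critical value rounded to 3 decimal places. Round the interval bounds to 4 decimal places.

Sample proportion: p̂ = 58/150 = 0.386667

Check conditions for normal approximation:
  np̂ = 58 ≥ 10 ✓
  n(1-p̂) = 92 ≥ 10 ✓

The sample is large enough, so use a z-interval (normal approximation) for the proportion.

For 95% confidence, z* = 1.96 (from standard normal table)

Standard error: SE = √(p̂(1-p̂)/n) = √(0.386667×0.613333/150) = 0.03976226

Margin of error: E = z* × SE = 1.96 × 0.03976226 = 0.077934

Z-interval: p̂ ± E = 0.386667 ± 0.077934 = (0.308733, 0.464601)

Rounded to 4 decimal places:

(0.3087, 0.4646)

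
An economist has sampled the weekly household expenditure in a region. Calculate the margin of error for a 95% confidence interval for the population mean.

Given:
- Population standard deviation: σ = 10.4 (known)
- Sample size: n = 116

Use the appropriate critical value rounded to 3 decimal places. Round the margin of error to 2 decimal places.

The population standard deviation σ is known, so use the z-interval margin of error formula.

For 95% confidence, z* = 1.96 (from standard normal table)

Margin of error formula for z-interval: E = z* × σ/√n

E = 1.96 × 10.4/√116
  = 1.96 × 0.965616
  = 1.8926

Rounded to 2 decimal places:

1.89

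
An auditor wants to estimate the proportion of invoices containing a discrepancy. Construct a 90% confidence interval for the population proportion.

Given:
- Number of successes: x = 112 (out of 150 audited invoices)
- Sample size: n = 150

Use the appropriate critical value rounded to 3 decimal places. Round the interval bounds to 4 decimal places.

Sample proportion: p̂ = 112/150 = 0.746667

Check conditions for normal approximation:
  np̂ = 112 ≥ 10 ✓
  n(1-p̂) = 38 ≥ 10 ✓

The sample is large enough, so use a z-interval (normal approximation) for the proportion.

For 90% confidence, z* = 1.645 (from standard normal table)

Standard error: SE = √(p̂(1-p̂)/n) = √(0.746667×0.253333/150) = 0.03551108

Margin of error: E = z* × SE = 1.645 × 0.03551108 = 0.058416

Z-interval: p̂ ± E = 0.746667 ± 0.058416 = (0.688251, 0.805082)

Rounded to 4 decimal places:

(0.6883, 0.8051)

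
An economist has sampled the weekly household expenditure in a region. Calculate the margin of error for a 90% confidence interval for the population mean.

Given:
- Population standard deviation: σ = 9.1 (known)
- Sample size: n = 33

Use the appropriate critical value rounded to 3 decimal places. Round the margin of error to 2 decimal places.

The population standard deviation σ is known, so use the z-interval margin of error formula.

For 90% confidence, z* = 1.645 (from standard normal table)

Margin of error formula for z-interval: E = z* × σ/√n

E = 1.645 × 9.1/√33
  = 1.645 × 1.584107
  = 2.6059

Rounded to 2 decimal places:

2.61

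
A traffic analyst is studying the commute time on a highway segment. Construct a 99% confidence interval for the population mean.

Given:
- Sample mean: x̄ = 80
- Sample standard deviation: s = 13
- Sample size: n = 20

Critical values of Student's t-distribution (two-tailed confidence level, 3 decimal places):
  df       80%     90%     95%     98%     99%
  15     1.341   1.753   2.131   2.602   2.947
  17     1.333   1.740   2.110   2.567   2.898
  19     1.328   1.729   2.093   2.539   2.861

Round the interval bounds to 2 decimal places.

The population standard deviation σ is unknown (only the sample standard deviation s is given), so use a t-interval with df = n - 1 = 20 - 1 = 19.

For 99% confidence with df = 19, t* = 2.861 (from t-table)

Standard error: SE = s/√n = 13/√20 = 2.906888

Margin of error: E = t* × SE = 2.861 × 2.906888 = 8.3166

T-interval: x̄ ± E = 80 ± 8.3166 = (71.6834, 88.3166)

Rounded to 2 decimal places:

(71.68, 88.32)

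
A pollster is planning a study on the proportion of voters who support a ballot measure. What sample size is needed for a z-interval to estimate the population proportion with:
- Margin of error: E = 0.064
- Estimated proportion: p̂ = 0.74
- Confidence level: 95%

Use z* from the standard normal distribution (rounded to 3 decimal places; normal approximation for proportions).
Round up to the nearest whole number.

Using z* for proportion z-interval (normal approximation).

For 95% confidence, z* = 1.96 (from standard normal table)

Sample size formula for proportion z-interval: n = z*²p̂(1-p̂)/E²

n = 1.96² × 0.74 × 0.26 / 0.064²
  = 3.8416 × 0.1924 / 0.004096
  = 180.4502

Round up to the nearest whole number: n = 181

181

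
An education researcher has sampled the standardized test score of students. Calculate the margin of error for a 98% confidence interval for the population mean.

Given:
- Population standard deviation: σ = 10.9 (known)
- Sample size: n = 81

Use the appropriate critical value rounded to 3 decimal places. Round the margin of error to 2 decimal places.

The population standard deviation σ is known, so use the z-interval margin of error formula.

For 98% confidence, z* = 2.326 (from standard normal table)

Margin of error formula for z-interval: E = z* × σ/√n

E = 2.326 × 10.9/√81
  = 2.326 × 1.211111
  = 2.8170

Rounded to 2 decimal places:

2.82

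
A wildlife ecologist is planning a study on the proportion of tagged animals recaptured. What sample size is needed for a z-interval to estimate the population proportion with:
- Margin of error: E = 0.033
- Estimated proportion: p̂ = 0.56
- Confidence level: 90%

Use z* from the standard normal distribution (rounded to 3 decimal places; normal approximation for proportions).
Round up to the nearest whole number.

Using z* for proportion z-interval (normal approximation).

For 90% confidence, z* = 1.645 (from standard normal table)

Sample size formula for proportion z-interval: n = z*²p̂(1-p̂)/E²

n = 1.645² × 0.56 × 0.44 / 0.033²
  = 2.706025 × 0.2464 / 0.001089
  = 612.2723

Round up to the nearest whole number: n = 613

613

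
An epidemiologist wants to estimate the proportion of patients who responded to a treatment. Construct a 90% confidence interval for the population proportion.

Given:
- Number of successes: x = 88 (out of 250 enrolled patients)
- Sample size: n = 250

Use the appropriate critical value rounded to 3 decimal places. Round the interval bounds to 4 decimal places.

Sample proportion: p̂ = 88/250 = 0.352000

Check conditions for normal approximation:
  np̂ = 88 ≥ 10 ✓
  n(1-p̂) = 162 ≥ 10 ✓

The sample is large enough, so use a z-interval (normal approximation) for the proportion.

For 90% confidence, z* = 1.645 (from standard normal table)

Standard error: SE = √(p̂(1-p̂)/n) = √(0.352000×0.648000/250) = 0.03020569

Margin of error: E = z* × SE = 1.645 × 0.03020569 = 0.049688

Z-interval: p̂ ± E = 0.352000 ± 0.049688 = (0.302312, 0.401688)

Rounded to 4 decimal places:

(0.3023, 0.4017)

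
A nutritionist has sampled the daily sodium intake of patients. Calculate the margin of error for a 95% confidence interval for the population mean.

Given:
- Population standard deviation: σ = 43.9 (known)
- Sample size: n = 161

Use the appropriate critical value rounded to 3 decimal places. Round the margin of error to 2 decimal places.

The population standard deviation σ is known, so use the z-interval margin of error formula.

For 95% confidence, z* = 1.96 (from standard normal table)

Margin of error formula for z-interval: E = z* × σ/√n

E = 1.96 × 43.9/√161
  = 1.96 × 3.459805
  = 6.7812

Rounded to 2 decimal places:

6.78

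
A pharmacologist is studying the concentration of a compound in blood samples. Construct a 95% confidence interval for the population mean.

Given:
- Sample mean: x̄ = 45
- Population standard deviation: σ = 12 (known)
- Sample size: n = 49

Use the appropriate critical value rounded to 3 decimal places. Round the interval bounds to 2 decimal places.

The population standard deviation σ is known, so use a z-interval (standard normal critical value).

For 95% confidence, z* = 1.96 (from standard normal table)

Standard error: SE = σ/√n = 12/√49 = 1.714286

Margin of error: E = z* × SE = 1.96 × 1.714286 = 3.3600

Z-interval: x̄ ± E = 45 ± 3.3600 = (41.6400, 48.3600)

Rounded to 2 decimal places:

(41.64, 48.36)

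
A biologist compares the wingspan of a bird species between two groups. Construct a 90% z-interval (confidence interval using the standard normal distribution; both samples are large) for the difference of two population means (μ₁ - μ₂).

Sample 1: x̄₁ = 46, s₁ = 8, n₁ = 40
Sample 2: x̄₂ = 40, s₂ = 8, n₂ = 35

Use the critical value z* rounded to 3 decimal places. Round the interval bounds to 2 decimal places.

Both samples are large (n₁ = 40 ≥ 30, n₂ = 35 ≥ 30), so a z-interval for the difference of means applies.

Point estimate: x̄₁ - x̄₂ = 46 - 40 = 6

Standard error: SE = √(s₁²/n₁ + s₂²/n₂)
= √(8²/40 + 8²/35)
= √(1.600000 + 1.828571)
= 1.851640

For 90% confidence, z* = 1.645 (from standard normal table)
Margin of error: E = z* × SE = 1.645 × 1.851640 = 3.0459

Z-interval: (x̄₁ - x̄₂) ± E = 6 ± 3.0459 = (2.9541, 9.0459)

Rounded to 2 decimal places:

(2.95, 9.05)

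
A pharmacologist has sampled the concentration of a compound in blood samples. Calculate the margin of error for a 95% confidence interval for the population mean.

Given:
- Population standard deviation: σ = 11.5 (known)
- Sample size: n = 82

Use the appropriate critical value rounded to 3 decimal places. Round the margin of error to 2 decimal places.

The population standard deviation σ is known, so use the z-interval margin of error formula.

For 95% confidence, z* = 1.96 (from standard normal table)

Margin of error formula for z-interval: E = z* × σ/√n

E = 1.96 × 11.5/√82
  = 1.96 × 1.269963
  = 2.4891

Rounded to 2 decimal places:

2.49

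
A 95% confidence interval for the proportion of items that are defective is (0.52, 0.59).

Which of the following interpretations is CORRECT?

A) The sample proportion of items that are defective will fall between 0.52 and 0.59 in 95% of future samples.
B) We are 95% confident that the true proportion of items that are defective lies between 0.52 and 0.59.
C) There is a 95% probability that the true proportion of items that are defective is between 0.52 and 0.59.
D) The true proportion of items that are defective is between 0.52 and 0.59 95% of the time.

A confidence interval represents our confidence in the procedure, not a probability statement about the parameter.

Key concept: If we repeated this sampling process many times and computed a 95% CI each time, about 95% of those intervals would contain the true population parameter.

For this specific interval (0.52, 0.59):
- Midpoint (point estimate): 0.555
- Margin of error: 0.035

The correct interpretation is the one stating confidence that the true parameter lies in the interval — option B.

B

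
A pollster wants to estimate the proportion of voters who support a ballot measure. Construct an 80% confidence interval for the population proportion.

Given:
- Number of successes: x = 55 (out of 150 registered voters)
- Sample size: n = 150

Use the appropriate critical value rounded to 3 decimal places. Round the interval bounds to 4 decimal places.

Sample proportion: p̂ = 55/150 = 0.366667

Check conditions for normal approximation:
  np̂ = 55 ≥ 10 ✓
  n(1-p̂) = 95 ≥ 10 ✓

The sample is large enough, so use a z-interval (normal approximation) for the proportion.

For 80% confidence, z* = 1.282 (from standard normal table)

Standard error: SE = √(p̂(1-p̂)/n) = √(0.366667×0.633333/150) = 0.03934651

Margin of error: E = z* × SE = 1.282 × 0.03934651 = 0.050442

Z-interval: p̂ ± E = 0.366667 ± 0.050442 = (0.316224, 0.417109)

Rounded to 4 decimal places:

(0.3162, 0.4171)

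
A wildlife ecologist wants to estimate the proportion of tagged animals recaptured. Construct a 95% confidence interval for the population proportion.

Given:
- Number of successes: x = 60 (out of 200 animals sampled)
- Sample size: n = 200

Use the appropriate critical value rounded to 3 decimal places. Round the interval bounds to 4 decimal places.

Sample proportion: p̂ = 60/200 = 0.300000

Check conditions for normal approximation:
  np̂ = 60 ≥ 10 ✓
  n(1-p̂) = 140 ≥ 10 ✓

The sample is large enough, so use a z-interval (normal approximation) for the proportion.

For 95% confidence, z* = 1.96 (from standard normal table)

Standard error: SE = √(p̂(1-p̂)/n) = √(0.300000×0.700000/200) = 0.03240370

Margin of error: E = z* × SE = 1.96 × 0.03240370 = 0.063511

Z-interval: p̂ ± E = 0.300000 ± 0.063511 = (0.236489, 0.363511)

Rounded to 4 decimal places:

(0.2365, 0.3635)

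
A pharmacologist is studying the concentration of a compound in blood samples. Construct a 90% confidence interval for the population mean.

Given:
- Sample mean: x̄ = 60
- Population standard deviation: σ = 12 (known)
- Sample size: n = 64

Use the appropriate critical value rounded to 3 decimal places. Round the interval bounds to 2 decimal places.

The population standard deviation σ is known, so use a z-interval (standard normal critical value).

For 90% confidence, z* = 1.645 (from standard normal table)

Standard error: SE = σ/√n = 12/√64 = 1.500000

Margin of error: E = z* × SE = 1.645 × 1.500000 = 2.4675

Z-interval: x̄ ± E = 60 ± 2.4675 = (57.5325, 62.4675)

Rounded to 2 decimal places:

(57.53, 62.47)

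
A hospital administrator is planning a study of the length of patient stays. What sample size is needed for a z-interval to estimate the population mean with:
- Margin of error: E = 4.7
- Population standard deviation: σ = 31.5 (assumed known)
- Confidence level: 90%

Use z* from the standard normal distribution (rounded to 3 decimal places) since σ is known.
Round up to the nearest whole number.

Using z* since population σ is known (z-interval formula).

For 90% confidence, z* = 1.645 (from standard normal table)

Sample size formula for z-interval: n = (z*σ/E)²

n = (1.645 × 31.5 / 4.7)²
  = (11.025000)²
  = 121.5506

Round up to the nearest whole number: n = 122

122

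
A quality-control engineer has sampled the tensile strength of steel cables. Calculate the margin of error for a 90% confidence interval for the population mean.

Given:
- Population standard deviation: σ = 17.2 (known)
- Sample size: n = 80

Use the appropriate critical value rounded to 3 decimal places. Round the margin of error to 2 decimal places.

The population standard deviation σ is known, so use the z-interval margin of error formula.

For 90% confidence, z* = 1.645 (from standard normal table)

Margin of error formula for z-interval: E = z* × σ/√n

E = 1.645 × 17.2/√80
  = 1.645 × 1.923018
  = 3.1634

Rounded to 2 decimal places:

3.16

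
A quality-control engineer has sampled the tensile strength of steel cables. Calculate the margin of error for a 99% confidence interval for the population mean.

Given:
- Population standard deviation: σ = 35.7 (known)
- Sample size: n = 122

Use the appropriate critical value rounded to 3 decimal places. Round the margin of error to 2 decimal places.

The population standard deviation σ is known, so use the z-interval margin of error formula.

For 99% confidence, z* = 2.576 (from standard normal table)

Margin of error formula for z-interval: E = z* × σ/√n

E = 2.576 × 35.7/√122
  = 2.576 × 3.232126
  = 8.3260

Rounded to 2 decimal places:

8.33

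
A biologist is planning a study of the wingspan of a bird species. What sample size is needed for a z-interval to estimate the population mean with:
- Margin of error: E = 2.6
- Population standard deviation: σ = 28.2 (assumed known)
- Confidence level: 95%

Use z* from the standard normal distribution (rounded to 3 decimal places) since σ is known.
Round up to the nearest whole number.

Using z* since population σ is known (z-interval formula).

For 95% confidence, z* = 1.96 (from standard normal table)

Sample size formula for z-interval: n = (z*σ/E)²

n = (1.96 × 28.2 / 2.6)²
  = (21.258462)²
  = 451.9222

Round up to the nearest whole number: n = 452

452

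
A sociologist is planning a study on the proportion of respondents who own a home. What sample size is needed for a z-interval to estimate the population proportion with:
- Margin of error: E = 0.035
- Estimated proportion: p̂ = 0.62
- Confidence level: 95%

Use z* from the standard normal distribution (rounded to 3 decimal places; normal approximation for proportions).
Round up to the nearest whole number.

Using z* for proportion z-interval (normal approximation).

For 95% confidence, z* = 1.96 (from standard normal table)

Sample size formula for proportion z-interval: n = z*²p̂(1-p̂)/E²

n = 1.96² × 0.62 × 0.38 / 0.035²
  = 3.8416 × 0.2356 / 0.001225
  = 738.8416

Round up to the nearest whole number: n = 739

739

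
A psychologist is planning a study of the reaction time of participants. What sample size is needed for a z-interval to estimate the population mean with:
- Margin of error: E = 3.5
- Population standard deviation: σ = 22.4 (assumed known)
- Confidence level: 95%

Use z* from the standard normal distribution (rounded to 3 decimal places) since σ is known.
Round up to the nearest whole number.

Using z* since population σ is known (z-interval formula).

For 95% confidence, z* = 1.96 (from standard normal table)

Sample size formula for z-interval: n = (z*σ/E)²

n = (1.96 × 22.4 / 3.5)²
  = (12.544000)²
  = 157.3519

Round up to the nearest whole number: n = 158

158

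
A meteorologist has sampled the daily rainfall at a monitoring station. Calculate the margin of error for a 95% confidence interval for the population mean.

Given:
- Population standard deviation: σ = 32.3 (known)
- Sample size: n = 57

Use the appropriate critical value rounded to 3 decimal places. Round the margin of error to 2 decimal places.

The population standard deviation σ is known, so use the z-interval margin of error formula.

For 95% confidence, z* = 1.96 (from standard normal table)

Margin of error formula for z-interval: E = z* × σ/√n

E = 1.96 × 32.3/√57
  = 1.96 × 4.278240
  = 8.3853

Rounded to 2 decimal places:

8.39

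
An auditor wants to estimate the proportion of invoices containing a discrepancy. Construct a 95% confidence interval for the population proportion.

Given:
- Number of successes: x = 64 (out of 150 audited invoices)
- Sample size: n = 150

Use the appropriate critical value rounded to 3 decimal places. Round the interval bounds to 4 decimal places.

Sample proportion: p̂ = 64/150 = 0.426667

Check conditions for normal approximation:
  np̂ = 64 ≥ 10 ✓
  n(1-p̂) = 86 ≥ 10 ✓

The sample is large enough, so use a z-interval (normal approximation) for the proportion.

For 95% confidence, z* = 1.96 (from standard normal table)

Standard error: SE = √(p̂(1-p̂)/n) = √(0.426667×0.573333/150) = 0.04038335

Margin of error: E = z* × SE = 1.96 × 0.04038335 = 0.079151

Z-interval: p̂ ± E = 0.426667 ± 0.079151 = (0.347515, 0.505818)

Rounded to 4 decimal places:

(0.3475, 0.5058)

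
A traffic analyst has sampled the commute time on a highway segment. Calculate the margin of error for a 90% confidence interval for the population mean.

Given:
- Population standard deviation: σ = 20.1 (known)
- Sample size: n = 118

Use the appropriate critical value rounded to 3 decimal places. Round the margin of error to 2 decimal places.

The population standard deviation σ is known, so use the z-interval margin of error formula.

For 90% confidence, z* = 1.645 (from standard normal table)

Margin of error formula for z-interval: E = z* × σ/√n

E = 1.645 × 20.1/√118
  = 1.645 × 1.850355
  = 3.0438

Rounded to 2 decimal places:

3.04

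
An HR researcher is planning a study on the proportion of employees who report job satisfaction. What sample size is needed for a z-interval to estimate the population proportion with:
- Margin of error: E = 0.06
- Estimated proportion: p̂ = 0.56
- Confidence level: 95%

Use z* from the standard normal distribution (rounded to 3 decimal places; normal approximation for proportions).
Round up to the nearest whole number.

Using z* for proportion z-interval (normal approximation).

For 95% confidence, z* = 1.96 (from standard normal table)

Sample size formula for proportion z-interval: n = z*²p̂(1-p̂)/E²

n = 1.96² × 0.56 × 0.44 / 0.06²
  = 3.8416 × 0.2464 / 0.0036
  = 262.9362

Round up to the nearest whole number: n = 263

263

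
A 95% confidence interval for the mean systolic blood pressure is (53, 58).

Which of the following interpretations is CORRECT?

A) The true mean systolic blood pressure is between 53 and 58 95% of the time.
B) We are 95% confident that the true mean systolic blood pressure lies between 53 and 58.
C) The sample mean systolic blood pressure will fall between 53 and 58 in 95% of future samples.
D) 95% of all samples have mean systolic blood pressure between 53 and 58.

A confidence interval represents our confidence in the procedure, not a probability statement about the parameter.

Key concept: If we repeated this sampling process many times and computed a 95% CI each time, about 95% of those intervals would contain the true population parameter.

For this specific interval (53, 58):
- Midpoint (point estimate): 55.5
- Margin of error: 2.5

The correct interpretation is the one stating confidence that the true parameter lies in the interval — option B.

B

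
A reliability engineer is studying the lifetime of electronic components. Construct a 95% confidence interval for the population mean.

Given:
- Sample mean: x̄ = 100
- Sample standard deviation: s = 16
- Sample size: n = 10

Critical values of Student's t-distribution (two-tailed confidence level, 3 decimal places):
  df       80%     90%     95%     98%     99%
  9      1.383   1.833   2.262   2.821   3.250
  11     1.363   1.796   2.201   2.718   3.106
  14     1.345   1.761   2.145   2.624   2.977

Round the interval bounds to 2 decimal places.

The population standard deviation σ is unknown (only the sample standard deviation s is given), so use a t-interval with df = n - 1 = 10 - 1 = 9.

For 95% confidence with df = 9, t* = 2.262 (from t-table)

Standard error: SE = s/√n = 16/√10 = 5.059644

Margin of error: E = t* × SE = 2.262 × 5.059644 = 11.4449

T-interval: x̄ ± E = 100 ± 11.4449 = (88.5551, 111.4449)

Rounded to 2 decimal places:

(88.56, 111.44)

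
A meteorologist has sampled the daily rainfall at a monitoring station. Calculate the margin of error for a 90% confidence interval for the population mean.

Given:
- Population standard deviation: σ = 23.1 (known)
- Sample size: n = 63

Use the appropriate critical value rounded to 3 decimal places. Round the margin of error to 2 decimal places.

The population standard deviation σ is known, so use the z-interval margin of error formula.

For 90% confidence, z* = 1.645 (from standard normal table)

Margin of error formula for z-interval: E = z* × σ/√n

E = 1.645 × 23.1/√63
  = 1.645 × 2.910326
  = 4.7875

Rounded to 2 decimal places:

4.79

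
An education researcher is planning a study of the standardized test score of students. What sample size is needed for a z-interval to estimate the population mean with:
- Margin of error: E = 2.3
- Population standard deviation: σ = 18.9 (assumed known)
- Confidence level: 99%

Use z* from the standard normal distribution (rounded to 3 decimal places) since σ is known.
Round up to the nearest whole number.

Using z* since population σ is known (z-interval formula).

For 99% confidence, z* = 2.576 (from standard normal table)

Sample size formula for z-interval: n = (z*σ/E)²

n = (2.576 × 18.9 / 2.3)²
  = (21.168000)²
  = 448.0842

Round up to the nearest whole number: n = 449

449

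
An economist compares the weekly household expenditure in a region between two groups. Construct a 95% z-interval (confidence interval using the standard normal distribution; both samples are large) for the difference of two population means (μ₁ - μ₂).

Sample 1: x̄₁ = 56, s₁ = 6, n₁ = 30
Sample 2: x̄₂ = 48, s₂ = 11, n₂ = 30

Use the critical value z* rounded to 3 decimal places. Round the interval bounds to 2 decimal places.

Both samples are large (n₁ = 30 ≥ 30, n₂ = 30 ≥ 30), so a z-interval for the difference of means applies.

Point estimate: x̄₁ - x̄₂ = 56 - 48 = 8

Standard error: SE = √(s₁²/n₁ + s₂²/n₂)
= √(6²/30 + 11²/30)
= √(1.200000 + 4.033333)
= 2.287648

For 95% confidence, z* = 1.96 (from standard normal table)
Margin of error: E = z* × SE = 1.96 × 2.287648 = 4.4838

Z-interval: (x̄₁ - x̄₂) ± E = 8 ± 4.4838 = (3.5162, 12.4838)

Rounded to 2 decimal places:

(3.52, 12.48)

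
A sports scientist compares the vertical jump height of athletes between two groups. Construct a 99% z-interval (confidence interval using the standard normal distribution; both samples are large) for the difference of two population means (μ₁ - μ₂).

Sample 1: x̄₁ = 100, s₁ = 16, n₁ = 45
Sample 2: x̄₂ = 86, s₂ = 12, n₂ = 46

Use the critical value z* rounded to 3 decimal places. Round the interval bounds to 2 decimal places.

Both samples are large (n₁ = 45 ≥ 30, n₂ = 46 ≥ 30), so a z-interval for the difference of means applies.

Point estimate: x̄₁ - x̄₂ = 100 - 86 = 14

Standard error: SE = √(s₁²/n₁ + s₂²/n₂)
= √(16²/45 + 12²/46)
= √(5.688889 + 3.130435)
= 2.969735

For 99% confidence, z* = 2.576 (from standard normal table)
Margin of error: E = z* × SE = 2.576 × 2.969735 = 7.6500

Z-interval: (x̄₁ - x̄₂) ± E = 14 ± 7.6500 = (6.3500, 21.6500)

Rounded to 2 decimal places:

(6.35, 21.65)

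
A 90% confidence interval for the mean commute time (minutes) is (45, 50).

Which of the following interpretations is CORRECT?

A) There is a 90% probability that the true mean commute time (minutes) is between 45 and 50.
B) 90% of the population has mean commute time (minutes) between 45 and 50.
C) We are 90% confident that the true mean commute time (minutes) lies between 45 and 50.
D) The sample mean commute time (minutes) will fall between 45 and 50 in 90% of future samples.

A confidence interval represents our confidence in the procedure, not a probability statement about the parameter.

Key concept: If we repeated this sampling process many times and computed a 90% CI each time, about 90% of those intervals would contain the true population parameter.

For this specific interval (45, 50):
- Midpoint (point estimate): 47.5
- Margin of error: 2.5

The correct interpretation is the one stating confidence that the true parameter lies in the interval — option C.

C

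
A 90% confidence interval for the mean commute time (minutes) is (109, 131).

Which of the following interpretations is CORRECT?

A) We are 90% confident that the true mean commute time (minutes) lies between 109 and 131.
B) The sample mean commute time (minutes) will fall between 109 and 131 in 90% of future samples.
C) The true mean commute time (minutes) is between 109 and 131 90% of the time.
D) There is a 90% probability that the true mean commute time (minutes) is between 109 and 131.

A confidence interval represents our confidence in the procedure, not a probability statement about the parameter.

Key concept: If we repeated this sampling process many times and computed a 90% CI each time, about 90% of those intervals would contain the true population parameter.

For this specific interval (109, 131):
- Midpoint (point estimate): 120
- Margin of error: 11

The correct interpretation is the one stating confidence that the true parameter lies in the interval — option A.

A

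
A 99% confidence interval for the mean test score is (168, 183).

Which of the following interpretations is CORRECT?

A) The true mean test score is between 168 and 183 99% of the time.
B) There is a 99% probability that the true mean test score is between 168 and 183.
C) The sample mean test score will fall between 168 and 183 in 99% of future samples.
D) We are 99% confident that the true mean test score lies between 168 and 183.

A confidence interval represents our confidence in the procedure, not a probability statement about the parameter.

Key concept: If we repeated this sampling process many times and computed a 99% CI each time, about 99% of those intervals would contain the true population parameter.

For this specific interval (168, 183):
- Midpoint (point estimate): 175.5
- Margin of error: 7.5

The correct interpretation is the one stating confidence that the true parameter lies in the interval — option D.

D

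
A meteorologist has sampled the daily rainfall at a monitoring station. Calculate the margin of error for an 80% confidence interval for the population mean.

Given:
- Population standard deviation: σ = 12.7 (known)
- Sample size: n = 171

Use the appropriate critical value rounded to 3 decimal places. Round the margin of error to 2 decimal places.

The population standard deviation σ is known, so use the z-interval margin of error formula.

For 80% confidence, z* = 1.282 (from standard normal table)

Margin of error formula for z-interval: E = z* × σ/√n

E = 1.282 × 12.7/√171
  = 1.282 × 0.971193
  = 1.2451

Rounded to 2 decimal places:

1.25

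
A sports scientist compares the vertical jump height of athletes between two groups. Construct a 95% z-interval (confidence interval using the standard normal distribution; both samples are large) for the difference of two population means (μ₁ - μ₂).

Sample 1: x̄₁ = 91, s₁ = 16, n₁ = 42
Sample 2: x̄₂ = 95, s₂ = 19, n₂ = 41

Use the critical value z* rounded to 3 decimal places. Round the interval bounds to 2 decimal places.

Both samples are large (n₁ = 42 ≥ 30, n₂ = 41 ≥ 30), so a z-interval for the difference of means applies.

Point estimate: x̄₁ - x̄₂ = 91 - 95 = -4

Standard error: SE = √(s₁²/n₁ + s₂²/n₂)
= √(16²/42 + 19²/41)
= √(6.095238 + 8.804878)
= 3.860067

For 95% confidence, z* = 1.96 (from standard normal table)
Margin of error: E = z* × SE = 1.96 × 3.860067 = 7.5657

Z-interval: (x̄₁ - x̄₂) ± E = -4 ± 7.5657 = (-11.5657, 3.5657)

Rounded to 2 decimal places:

(-11.57, 3.57)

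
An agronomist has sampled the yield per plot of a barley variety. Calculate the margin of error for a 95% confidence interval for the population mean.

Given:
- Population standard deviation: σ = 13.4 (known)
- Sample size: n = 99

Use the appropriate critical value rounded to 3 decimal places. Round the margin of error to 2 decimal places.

The population standard deviation σ is known, so use the z-interval margin of error formula.

For 95% confidence, z* = 1.96 (from standard normal table)

Margin of error formula for z-interval: E = z* × σ/√n

E = 1.96 × 13.4/√99
  = 1.96 × 1.346751
  = 2.6396

Rounded to 2 decimal places:

2.64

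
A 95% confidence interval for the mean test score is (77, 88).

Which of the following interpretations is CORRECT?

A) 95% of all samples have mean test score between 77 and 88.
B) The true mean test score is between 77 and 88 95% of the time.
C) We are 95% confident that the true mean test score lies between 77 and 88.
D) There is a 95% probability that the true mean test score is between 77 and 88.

A confidence interval represents our confidence in the procedure, not a probability statement about the parameter.

Key concept: If we repeated this sampling process many times and computed a 95% CI each time, about 95% of those intervals would contain the true population parameter.

For this specific interval (77, 88):
- Midpoint (point estimate): 82.5
- Margin of error: 5.5

The correct interpretation is the one stating confidence that the true parameter lies in the interval — option C.

C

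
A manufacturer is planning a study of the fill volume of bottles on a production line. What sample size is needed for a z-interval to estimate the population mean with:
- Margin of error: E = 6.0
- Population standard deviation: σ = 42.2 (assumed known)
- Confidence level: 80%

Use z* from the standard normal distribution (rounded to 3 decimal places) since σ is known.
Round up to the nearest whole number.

Using z* since population σ is known (z-interval formula).

For 80% confidence, z* = 1.282 (from standard normal table)

Sample size formula for z-interval: n = (z*σ/E)²

n = (1.282 × 42.2 / 6.0)²
  = (9.016733)²
  = 81.3015

Round up to the nearest whole number: n = 82

82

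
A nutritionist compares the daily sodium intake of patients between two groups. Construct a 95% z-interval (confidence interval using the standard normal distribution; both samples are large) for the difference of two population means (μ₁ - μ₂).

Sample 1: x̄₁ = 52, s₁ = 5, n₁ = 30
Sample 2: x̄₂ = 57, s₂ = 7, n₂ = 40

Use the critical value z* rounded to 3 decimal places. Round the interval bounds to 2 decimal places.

Both samples are large (n₁ = 30 ≥ 30, n₂ = 40 ≥ 30), so a z-interval for the difference of means applies.

Point estimate: x̄₁ - x̄₂ = 52 - 57 = -5

Standard error: SE = √(s₁²/n₁ + s₂²/n₂)
= √(5²/30 + 7²/40)
= √(0.833333 + 1.225000)
= 1.434689

For 95% confidence, z* = 1.96 (from standard normal table)
Margin of error: E = z* × SE = 1.96 × 1.434689 = 2.8120

Z-interval: (x̄₁ - x̄₂) ± E = -5 ± 2.8120 = (-7.8120, -2.1880)

Rounded to 2 decimal places:

(-7.81, -2.19)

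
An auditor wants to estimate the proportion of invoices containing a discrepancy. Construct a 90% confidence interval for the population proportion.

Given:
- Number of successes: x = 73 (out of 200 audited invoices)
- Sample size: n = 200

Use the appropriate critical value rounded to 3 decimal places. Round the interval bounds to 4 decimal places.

Sample proportion: p̂ = 73/200 = 0.365000

Check conditions for normal approximation:
  np̂ = 73 ≥ 10 ✓
  n(1-p̂) = 127 ≥ 10 ✓

The sample is large enough, so use a z-interval (normal approximation) for the proportion.

For 90% confidence, z* = 1.645 (from standard normal table)

Standard error: SE = √(p̂(1-p̂)/n) = √(0.365000×0.635000/200) = 0.03404225

Margin of error: E = z* × SE = 1.645 × 0.03404225 = 0.056000

Z-interval: p̂ ± E = 0.365000 ± 0.056000 = (0.309000, 0.421000)

Rounded to 4 decimal places:

(0.3090, 0.4210)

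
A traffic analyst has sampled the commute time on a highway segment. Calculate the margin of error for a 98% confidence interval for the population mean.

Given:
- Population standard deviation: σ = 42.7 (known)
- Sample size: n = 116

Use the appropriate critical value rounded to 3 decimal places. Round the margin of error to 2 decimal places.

The population standard deviation σ is known, so use the z-interval margin of error formula.

For 98% confidence, z* = 2.326 (from standard normal table)

Margin of error formula for z-interval: E = z* × σ/√n

E = 2.326 × 42.7/√116
  = 2.326 × 3.964595
  = 9.2216

Rounded to 2 decimal places:

9.22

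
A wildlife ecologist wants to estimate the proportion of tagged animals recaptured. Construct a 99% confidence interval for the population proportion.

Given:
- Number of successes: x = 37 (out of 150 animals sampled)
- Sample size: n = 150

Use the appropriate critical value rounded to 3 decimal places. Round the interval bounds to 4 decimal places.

Sample proportion: p̂ = 37/150 = 0.246667

Check conditions for normal approximation:
  np̂ = 37 ≥ 10 ✓
  n(1-p̂) = 113 ≥ 10 ✓

The sample is large enough, so use a z-interval (normal approximation) for the proportion.

For 99% confidence, z* = 2.576 (from standard normal table)

Standard error: SE = √(p̂(1-p̂)/n) = √(0.246667×0.753333/150) = 0.03519680

Margin of error: E = z* × SE = 2.576 × 0.03519680 = 0.090667

Z-interval: p̂ ± E = 0.246667 ± 0.090667 = (0.156000, 0.337334)

Rounded to 4 decimal places:

(0.1560, 0.3373)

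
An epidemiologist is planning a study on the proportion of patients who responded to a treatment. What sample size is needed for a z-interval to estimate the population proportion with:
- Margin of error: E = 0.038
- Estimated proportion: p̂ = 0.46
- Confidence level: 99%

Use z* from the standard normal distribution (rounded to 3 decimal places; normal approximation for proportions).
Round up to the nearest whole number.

Using z* for proportion z-interval (normal approximation).

For 99% confidence, z* = 2.576 (from standard normal table)

Sample size formula for proportion z-interval: n = z*²p̂(1-p̂)/E²

n = 2.576² × 0.46 × 0.54 / 0.038²
  = 6.635776 × 0.2484 / 0.001444
  = 1141.5005

Round up to the nearest whole number: n = 1142

1142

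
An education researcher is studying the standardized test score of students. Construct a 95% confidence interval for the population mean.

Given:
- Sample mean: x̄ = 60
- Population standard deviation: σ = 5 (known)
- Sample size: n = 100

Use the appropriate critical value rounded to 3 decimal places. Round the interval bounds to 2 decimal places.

The population standard deviation σ is known, so use a z-interval (standard normal critical value).

For 95% confidence, z* = 1.96 (from standard normal table)

Standard error: SE = σ/√n = 5/√100 = 0.500000

Margin of error: E = z* × SE = 1.96 × 0.500000 = 0.9800

Z-interval: x̄ ± E = 60 ± 0.9800 = (59.0200, 60.9800)

Rounded to 2 decimal places:

(59.02, 60.98)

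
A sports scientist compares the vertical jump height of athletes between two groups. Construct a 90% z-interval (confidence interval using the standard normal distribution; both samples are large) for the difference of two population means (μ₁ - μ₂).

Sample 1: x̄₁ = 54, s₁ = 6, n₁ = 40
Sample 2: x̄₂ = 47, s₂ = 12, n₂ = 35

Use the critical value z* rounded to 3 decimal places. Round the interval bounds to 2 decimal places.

Both samples are large (n₁ = 40 ≥ 30, n₂ = 35 ≥ 30), so a z-interval for the difference of means applies.

Point estimate: x̄₁ - x̄₂ = 54 - 47 = 7

Standard error: SE = √(s₁²/n₁ + s₂²/n₂)
= √(6²/40 + 12²/35)
= √(0.900000 + 4.114286)
= 2.239260

For 90% confidence, z* = 1.645 (from standard normal table)
Margin of error: E = z* × SE = 1.645 × 2.239260 = 3.6836

Z-interval: (x̄₁ - x̄₂) ± E = 7 ± 3.6836 = (3.3164, 10.6836)

Rounded to 2 decimal places:

(3.32, 10.68)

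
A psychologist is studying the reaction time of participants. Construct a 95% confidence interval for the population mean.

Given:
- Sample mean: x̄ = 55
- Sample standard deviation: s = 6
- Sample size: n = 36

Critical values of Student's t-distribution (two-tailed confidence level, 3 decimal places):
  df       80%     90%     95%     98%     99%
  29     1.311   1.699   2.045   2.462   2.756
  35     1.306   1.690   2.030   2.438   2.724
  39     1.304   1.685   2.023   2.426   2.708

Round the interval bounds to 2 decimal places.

The population standard deviation σ is unknown (only the sample standard deviation s is given), so use a t-interval with df = n - 1 = 36 - 1 = 35.

For 95% confidence with df = 35, t* = 2.030 (from t-table)

Standard error: SE = s/√n = 6/√36 = 1.000000

Margin of error: E = t* × SE = 2.030 × 1.000000 = 2.0300

T-interval: x̄ ± E = 55 ± 2.0300 = (52.9700, 57.0300)

Rounded to 2 decimal places:

(52.97, 57.03)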